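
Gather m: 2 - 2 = 0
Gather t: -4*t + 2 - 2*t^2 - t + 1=-2*t^2 - 5*t + 3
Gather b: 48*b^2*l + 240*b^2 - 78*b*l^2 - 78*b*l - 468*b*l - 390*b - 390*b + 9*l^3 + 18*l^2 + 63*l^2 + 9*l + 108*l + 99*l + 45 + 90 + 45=b^2*(48*l + 240) + b*(-78*l^2 - 546*l - 780) + 9*l^3 + 81*l^2 + 216*l + 180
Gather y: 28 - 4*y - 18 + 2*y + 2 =12 - 2*y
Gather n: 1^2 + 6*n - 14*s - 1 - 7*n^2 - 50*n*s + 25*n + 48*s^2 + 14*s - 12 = -7*n^2 + n*(31 - 50*s) + 48*s^2 - 12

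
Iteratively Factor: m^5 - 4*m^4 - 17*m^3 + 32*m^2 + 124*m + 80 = (m - 5)*(m^4 + m^3 - 12*m^2 - 28*m - 16) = (m - 5)*(m + 1)*(m^3 - 12*m - 16) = (m - 5)*(m - 4)*(m + 1)*(m^2 + 4*m + 4) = (m - 5)*(m - 4)*(m + 1)*(m + 2)*(m + 2)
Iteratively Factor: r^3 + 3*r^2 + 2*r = (r)*(r^2 + 3*r + 2) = r*(r + 2)*(r + 1)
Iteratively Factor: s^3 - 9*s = (s)*(s^2 - 9) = s*(s - 3)*(s + 3)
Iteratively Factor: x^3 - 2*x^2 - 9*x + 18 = (x + 3)*(x^2 - 5*x + 6) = (x - 3)*(x + 3)*(x - 2)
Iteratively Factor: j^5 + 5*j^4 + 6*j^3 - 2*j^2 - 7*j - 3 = (j + 1)*(j^4 + 4*j^3 + 2*j^2 - 4*j - 3) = (j - 1)*(j + 1)*(j^3 + 5*j^2 + 7*j + 3) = (j - 1)*(j + 1)*(j + 3)*(j^2 + 2*j + 1) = (j - 1)*(j + 1)^2*(j + 3)*(j + 1)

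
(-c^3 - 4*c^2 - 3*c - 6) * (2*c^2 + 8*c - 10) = -2*c^5 - 16*c^4 - 28*c^3 + 4*c^2 - 18*c + 60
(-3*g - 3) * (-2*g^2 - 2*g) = 6*g^3 + 12*g^2 + 6*g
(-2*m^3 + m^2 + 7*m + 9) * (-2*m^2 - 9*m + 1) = 4*m^5 + 16*m^4 - 25*m^3 - 80*m^2 - 74*m + 9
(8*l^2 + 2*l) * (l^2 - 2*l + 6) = 8*l^4 - 14*l^3 + 44*l^2 + 12*l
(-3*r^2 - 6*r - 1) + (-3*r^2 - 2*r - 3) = -6*r^2 - 8*r - 4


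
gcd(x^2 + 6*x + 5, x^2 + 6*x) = 1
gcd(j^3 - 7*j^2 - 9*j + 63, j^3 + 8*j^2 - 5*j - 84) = j - 3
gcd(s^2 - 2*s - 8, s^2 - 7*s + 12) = s - 4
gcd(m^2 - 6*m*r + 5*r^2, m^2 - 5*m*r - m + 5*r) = -m + 5*r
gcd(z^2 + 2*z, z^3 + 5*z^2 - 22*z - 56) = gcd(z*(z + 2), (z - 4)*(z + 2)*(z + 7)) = z + 2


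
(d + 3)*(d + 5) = d^2 + 8*d + 15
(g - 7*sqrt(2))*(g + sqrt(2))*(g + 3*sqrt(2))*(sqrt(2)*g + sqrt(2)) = sqrt(2)*g^4 - 6*g^3 + sqrt(2)*g^3 - 50*sqrt(2)*g^2 - 6*g^2 - 84*g - 50*sqrt(2)*g - 84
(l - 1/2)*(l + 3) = l^2 + 5*l/2 - 3/2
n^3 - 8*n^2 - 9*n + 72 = (n - 8)*(n - 3)*(n + 3)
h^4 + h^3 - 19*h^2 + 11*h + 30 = (h - 3)*(h - 2)*(h + 1)*(h + 5)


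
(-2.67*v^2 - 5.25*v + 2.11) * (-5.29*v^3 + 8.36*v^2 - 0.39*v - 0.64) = 14.1243*v^5 + 5.4513*v^4 - 54.0106*v^3 + 21.3959*v^2 + 2.5371*v - 1.3504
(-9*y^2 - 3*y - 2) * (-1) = 9*y^2 + 3*y + 2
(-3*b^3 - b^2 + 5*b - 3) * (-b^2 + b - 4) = 3*b^5 - 2*b^4 + 6*b^3 + 12*b^2 - 23*b + 12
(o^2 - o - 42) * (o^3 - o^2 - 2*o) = o^5 - 2*o^4 - 43*o^3 + 44*o^2 + 84*o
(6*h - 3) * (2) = 12*h - 6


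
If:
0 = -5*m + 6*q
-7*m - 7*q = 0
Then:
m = 0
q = 0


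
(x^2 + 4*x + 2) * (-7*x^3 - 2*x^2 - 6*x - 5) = -7*x^5 - 30*x^4 - 28*x^3 - 33*x^2 - 32*x - 10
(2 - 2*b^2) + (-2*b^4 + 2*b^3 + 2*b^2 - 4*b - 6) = -2*b^4 + 2*b^3 - 4*b - 4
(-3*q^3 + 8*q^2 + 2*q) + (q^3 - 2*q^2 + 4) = -2*q^3 + 6*q^2 + 2*q + 4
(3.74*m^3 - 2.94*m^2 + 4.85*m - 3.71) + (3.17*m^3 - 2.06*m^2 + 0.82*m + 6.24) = 6.91*m^3 - 5.0*m^2 + 5.67*m + 2.53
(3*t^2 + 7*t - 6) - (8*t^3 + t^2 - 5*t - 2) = -8*t^3 + 2*t^2 + 12*t - 4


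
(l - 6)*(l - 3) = l^2 - 9*l + 18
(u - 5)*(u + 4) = u^2 - u - 20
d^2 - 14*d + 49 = (d - 7)^2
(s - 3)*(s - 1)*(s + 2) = s^3 - 2*s^2 - 5*s + 6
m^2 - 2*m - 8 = (m - 4)*(m + 2)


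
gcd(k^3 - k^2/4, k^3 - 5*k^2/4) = k^2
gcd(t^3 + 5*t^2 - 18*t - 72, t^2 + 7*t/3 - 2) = t + 3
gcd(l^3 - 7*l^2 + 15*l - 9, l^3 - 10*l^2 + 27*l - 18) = l^2 - 4*l + 3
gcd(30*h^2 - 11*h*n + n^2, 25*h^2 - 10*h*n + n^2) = 5*h - n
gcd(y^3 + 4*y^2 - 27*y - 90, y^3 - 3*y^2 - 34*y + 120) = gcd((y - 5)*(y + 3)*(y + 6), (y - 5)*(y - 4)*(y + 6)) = y^2 + y - 30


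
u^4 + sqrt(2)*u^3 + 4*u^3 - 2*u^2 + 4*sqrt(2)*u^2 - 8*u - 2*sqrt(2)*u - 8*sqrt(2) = (u + 4)*(u - sqrt(2))*(u + sqrt(2))^2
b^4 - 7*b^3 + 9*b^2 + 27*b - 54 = (b - 3)^3*(b + 2)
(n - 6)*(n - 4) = n^2 - 10*n + 24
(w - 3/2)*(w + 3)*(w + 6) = w^3 + 15*w^2/2 + 9*w/2 - 27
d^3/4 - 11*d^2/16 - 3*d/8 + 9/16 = (d/4 + 1/4)*(d - 3)*(d - 3/4)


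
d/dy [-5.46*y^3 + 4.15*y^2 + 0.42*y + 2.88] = -16.38*y^2 + 8.3*y + 0.42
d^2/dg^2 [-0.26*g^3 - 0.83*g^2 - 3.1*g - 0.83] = -1.56*g - 1.66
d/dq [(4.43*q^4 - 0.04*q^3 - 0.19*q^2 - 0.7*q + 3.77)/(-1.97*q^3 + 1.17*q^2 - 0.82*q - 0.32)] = (-8.7271*q^6 + 10.3662*q^5 - 11.3189*q^4 - 8.3628*q^3 + 23.2939*q^2 - 8.7002*q + 3.3154)/(3.8809*q^6 - 4.6098*q^5 + 4.5997*q^4 - 0.658*q^3 - 0.0764000000000001*q^2 + 0.5248*q + 0.1024)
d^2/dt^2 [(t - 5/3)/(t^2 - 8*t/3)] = 2*(27*t^3 - 135*t^2 + 360*t - 320)/(t^3*(27*t^3 - 216*t^2 + 576*t - 512))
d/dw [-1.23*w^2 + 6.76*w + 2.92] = 6.76 - 2.46*w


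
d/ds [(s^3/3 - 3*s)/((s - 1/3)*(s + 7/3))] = 9*(3*s^4 + 12*s^3 + 20*s^2 + 21)/(81*s^4 + 324*s^3 + 198*s^2 - 252*s + 49)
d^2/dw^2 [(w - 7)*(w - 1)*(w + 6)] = 6*w - 4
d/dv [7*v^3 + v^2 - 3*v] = 21*v^2 + 2*v - 3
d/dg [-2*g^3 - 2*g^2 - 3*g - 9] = -6*g^2 - 4*g - 3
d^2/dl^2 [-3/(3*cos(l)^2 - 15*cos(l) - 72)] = (-4*sin(l)^4 + 123*sin(l)^2 + 405*cos(l)/4 + 15*cos(3*l)/4 - 21)/(sin(l)^2 + 5*cos(l) + 23)^3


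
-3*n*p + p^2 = p*(-3*n + p)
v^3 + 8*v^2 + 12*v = v*(v + 2)*(v + 6)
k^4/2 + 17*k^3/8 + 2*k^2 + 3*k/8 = k*(k/2 + 1/2)*(k + 1/4)*(k + 3)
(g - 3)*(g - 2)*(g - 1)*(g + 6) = g^4 - 25*g^2 + 60*g - 36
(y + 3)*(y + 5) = y^2 + 8*y + 15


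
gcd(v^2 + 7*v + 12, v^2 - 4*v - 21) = v + 3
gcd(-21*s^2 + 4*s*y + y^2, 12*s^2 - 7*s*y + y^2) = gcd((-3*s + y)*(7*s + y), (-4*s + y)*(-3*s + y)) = -3*s + y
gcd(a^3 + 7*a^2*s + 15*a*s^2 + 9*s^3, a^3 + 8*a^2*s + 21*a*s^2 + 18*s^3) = a^2 + 6*a*s + 9*s^2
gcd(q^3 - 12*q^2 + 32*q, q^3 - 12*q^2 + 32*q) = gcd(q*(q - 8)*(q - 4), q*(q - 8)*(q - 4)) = q^3 - 12*q^2 + 32*q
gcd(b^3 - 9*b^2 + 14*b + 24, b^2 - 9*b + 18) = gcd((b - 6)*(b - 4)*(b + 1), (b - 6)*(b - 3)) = b - 6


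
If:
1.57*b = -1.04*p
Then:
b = -0.662420382165605*p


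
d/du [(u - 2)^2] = 2*u - 4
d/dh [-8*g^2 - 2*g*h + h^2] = -2*g + 2*h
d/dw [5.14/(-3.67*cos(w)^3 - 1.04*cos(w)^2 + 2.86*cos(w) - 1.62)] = (-56.5914*cos(w)^2 - 10.6912*cos(w) + 14.7004)*sin(w)/(3.67*cos(w)^3 + 1.04*cos(w)^2 - 2.86*cos(w) + 1.62)^2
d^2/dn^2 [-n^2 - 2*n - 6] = -2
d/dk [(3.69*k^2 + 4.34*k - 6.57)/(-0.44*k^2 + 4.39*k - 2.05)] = (18.1087*k^2 - 20.9106*k + 19.9453)/(0.1936*k^4 - 3.8632*k^3 + 21.0761*k^2 - 17.999*k + 4.2025)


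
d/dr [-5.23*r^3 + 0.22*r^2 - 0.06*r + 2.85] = -15.69*r^2 + 0.44*r - 0.06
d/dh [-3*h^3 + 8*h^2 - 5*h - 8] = -9*h^2 + 16*h - 5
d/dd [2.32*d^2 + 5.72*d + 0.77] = 4.64*d + 5.72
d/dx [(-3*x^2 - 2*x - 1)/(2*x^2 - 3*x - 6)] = (13*x^2 + 40*x + 9)/(4*x^4 - 12*x^3 - 15*x^2 + 36*x + 36)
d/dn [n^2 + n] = 2*n + 1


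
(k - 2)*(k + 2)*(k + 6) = k^3 + 6*k^2 - 4*k - 24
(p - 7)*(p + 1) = p^2 - 6*p - 7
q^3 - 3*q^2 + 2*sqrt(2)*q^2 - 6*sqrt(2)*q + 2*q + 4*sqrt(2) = (q - 2)*(q - 1)*(q + 2*sqrt(2))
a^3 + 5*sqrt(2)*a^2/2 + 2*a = a*(a + sqrt(2)/2)*(a + 2*sqrt(2))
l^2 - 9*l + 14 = (l - 7)*(l - 2)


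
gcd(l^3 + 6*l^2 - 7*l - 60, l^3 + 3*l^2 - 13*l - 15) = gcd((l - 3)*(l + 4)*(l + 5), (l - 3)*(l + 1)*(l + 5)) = l^2 + 2*l - 15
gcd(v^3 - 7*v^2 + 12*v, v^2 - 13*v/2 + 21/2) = v - 3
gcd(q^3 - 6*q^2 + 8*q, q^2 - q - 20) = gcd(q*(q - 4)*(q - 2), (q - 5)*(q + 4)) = 1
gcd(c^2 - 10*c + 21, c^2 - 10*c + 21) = c^2 - 10*c + 21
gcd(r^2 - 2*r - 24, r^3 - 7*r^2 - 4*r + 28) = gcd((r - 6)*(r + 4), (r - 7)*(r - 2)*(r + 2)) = 1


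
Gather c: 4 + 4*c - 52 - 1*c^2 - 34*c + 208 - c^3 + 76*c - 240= -c^3 - c^2 + 46*c - 80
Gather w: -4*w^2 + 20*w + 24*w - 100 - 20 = -4*w^2 + 44*w - 120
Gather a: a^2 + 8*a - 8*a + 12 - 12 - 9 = a^2 - 9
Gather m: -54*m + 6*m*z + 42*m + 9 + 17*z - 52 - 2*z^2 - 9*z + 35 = m*(6*z - 12) - 2*z^2 + 8*z - 8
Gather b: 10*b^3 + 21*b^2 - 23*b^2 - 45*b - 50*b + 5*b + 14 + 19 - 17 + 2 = 10*b^3 - 2*b^2 - 90*b + 18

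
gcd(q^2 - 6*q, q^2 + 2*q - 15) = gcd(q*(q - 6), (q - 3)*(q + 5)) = 1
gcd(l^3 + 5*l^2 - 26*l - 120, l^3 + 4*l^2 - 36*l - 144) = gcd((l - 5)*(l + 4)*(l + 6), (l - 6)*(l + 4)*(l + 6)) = l^2 + 10*l + 24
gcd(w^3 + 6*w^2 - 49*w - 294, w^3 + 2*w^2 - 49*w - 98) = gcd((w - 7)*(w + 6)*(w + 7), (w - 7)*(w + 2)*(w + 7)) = w^2 - 49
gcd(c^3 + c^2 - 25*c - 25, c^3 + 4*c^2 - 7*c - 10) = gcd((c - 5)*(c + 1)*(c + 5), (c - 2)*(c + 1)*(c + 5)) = c^2 + 6*c + 5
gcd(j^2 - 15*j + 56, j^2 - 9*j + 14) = j - 7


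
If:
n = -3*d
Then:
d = -n/3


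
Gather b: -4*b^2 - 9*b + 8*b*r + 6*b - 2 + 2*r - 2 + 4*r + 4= -4*b^2 + b*(8*r - 3) + 6*r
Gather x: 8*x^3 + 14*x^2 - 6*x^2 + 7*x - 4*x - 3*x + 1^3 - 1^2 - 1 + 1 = 8*x^3 + 8*x^2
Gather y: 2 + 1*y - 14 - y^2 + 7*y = -y^2 + 8*y - 12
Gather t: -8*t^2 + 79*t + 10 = -8*t^2 + 79*t + 10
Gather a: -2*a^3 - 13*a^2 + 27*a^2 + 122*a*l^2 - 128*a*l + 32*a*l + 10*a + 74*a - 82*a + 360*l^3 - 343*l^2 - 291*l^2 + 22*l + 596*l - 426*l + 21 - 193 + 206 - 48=-2*a^3 + 14*a^2 + a*(122*l^2 - 96*l + 2) + 360*l^3 - 634*l^2 + 192*l - 14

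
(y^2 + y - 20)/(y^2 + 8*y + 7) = (y^2 + y - 20)/(y^2 + 8*y + 7)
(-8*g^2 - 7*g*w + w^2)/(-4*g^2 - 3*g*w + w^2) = (-8*g + w)/(-4*g + w)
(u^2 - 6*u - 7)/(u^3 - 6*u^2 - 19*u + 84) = (u + 1)/(u^2 + u - 12)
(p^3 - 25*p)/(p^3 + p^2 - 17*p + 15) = p*(p - 5)/(p^2 - 4*p + 3)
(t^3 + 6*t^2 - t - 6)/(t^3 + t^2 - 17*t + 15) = (t^2 + 7*t + 6)/(t^2 + 2*t - 15)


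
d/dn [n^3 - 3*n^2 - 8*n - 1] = 3*n^2 - 6*n - 8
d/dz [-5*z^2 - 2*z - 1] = -10*z - 2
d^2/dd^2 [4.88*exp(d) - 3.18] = 4.88*exp(d)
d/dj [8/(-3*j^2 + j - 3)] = 8*(6*j - 1)/(3*j^2 - j + 3)^2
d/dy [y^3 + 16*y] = 3*y^2 + 16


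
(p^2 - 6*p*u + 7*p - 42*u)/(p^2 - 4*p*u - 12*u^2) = (p + 7)/(p + 2*u)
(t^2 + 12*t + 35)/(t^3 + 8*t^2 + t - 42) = (t + 5)/(t^2 + t - 6)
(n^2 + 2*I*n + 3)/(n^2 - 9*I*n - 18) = (n^2 + 2*I*n + 3)/(n^2 - 9*I*n - 18)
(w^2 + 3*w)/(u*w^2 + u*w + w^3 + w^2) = (w + 3)/(u*w + u + w^2 + w)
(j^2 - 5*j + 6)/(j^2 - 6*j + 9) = (j - 2)/(j - 3)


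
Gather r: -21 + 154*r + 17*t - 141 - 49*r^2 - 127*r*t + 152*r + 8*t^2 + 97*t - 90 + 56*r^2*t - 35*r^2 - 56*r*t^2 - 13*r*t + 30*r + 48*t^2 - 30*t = r^2*(56*t - 84) + r*(-56*t^2 - 140*t + 336) + 56*t^2 + 84*t - 252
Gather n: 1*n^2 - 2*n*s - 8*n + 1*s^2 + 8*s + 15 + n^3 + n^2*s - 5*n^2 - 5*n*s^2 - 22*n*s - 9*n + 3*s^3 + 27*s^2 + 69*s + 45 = n^3 + n^2*(s - 4) + n*(-5*s^2 - 24*s - 17) + 3*s^3 + 28*s^2 + 77*s + 60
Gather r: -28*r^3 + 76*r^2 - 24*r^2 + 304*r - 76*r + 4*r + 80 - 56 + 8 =-28*r^3 + 52*r^2 + 232*r + 32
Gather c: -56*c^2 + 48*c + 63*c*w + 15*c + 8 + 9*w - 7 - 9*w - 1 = -56*c^2 + c*(63*w + 63)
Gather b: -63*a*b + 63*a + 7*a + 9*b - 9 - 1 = 70*a + b*(9 - 63*a) - 10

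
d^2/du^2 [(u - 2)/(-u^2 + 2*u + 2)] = 2*(4*(u - 2)*(u - 1)^2 + (3*u - 4)*(-u^2 + 2*u + 2))/(-u^2 + 2*u + 2)^3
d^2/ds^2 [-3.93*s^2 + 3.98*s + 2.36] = -7.86000000000000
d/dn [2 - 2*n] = -2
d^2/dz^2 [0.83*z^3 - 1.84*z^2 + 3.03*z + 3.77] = 4.98*z - 3.68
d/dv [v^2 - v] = 2*v - 1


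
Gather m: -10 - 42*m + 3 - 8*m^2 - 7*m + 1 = -8*m^2 - 49*m - 6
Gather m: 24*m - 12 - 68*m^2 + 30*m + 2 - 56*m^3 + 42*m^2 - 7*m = -56*m^3 - 26*m^2 + 47*m - 10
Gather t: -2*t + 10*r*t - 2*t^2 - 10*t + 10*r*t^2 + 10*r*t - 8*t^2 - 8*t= t^2*(10*r - 10) + t*(20*r - 20)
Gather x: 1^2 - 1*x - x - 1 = -2*x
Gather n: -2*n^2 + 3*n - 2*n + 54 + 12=-2*n^2 + n + 66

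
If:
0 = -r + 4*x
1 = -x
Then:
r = -4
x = -1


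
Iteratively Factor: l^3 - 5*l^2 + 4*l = (l - 1)*(l^2 - 4*l) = (l - 4)*(l - 1)*(l)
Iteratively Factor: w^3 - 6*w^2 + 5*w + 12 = (w + 1)*(w^2 - 7*w + 12) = (w - 3)*(w + 1)*(w - 4)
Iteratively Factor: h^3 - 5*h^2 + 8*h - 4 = (h - 2)*(h^2 - 3*h + 2) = (h - 2)*(h - 1)*(h - 2)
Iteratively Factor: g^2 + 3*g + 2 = (g + 2)*(g + 1)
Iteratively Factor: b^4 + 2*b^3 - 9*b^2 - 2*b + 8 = (b - 2)*(b^3 + 4*b^2 - b - 4) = (b - 2)*(b + 4)*(b^2 - 1) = (b - 2)*(b - 1)*(b + 4)*(b + 1)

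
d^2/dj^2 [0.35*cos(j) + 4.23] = -0.35*cos(j)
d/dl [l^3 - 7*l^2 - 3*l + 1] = 3*l^2 - 14*l - 3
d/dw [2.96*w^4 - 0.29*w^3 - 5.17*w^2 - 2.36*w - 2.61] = 11.84*w^3 - 0.87*w^2 - 10.34*w - 2.36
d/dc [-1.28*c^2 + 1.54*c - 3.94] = 1.54 - 2.56*c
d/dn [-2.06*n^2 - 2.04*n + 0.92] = -4.12*n - 2.04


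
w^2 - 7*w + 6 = (w - 6)*(w - 1)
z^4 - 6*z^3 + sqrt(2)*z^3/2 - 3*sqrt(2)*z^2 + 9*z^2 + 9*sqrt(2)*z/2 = z*(z - 3)^2*(z + sqrt(2)/2)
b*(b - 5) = b^2 - 5*b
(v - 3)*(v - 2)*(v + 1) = v^3 - 4*v^2 + v + 6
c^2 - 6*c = c*(c - 6)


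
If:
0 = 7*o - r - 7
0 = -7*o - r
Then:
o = 1/2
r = -7/2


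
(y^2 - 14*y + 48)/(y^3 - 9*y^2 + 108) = (y - 8)/(y^2 - 3*y - 18)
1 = 1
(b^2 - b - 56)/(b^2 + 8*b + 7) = (b - 8)/(b + 1)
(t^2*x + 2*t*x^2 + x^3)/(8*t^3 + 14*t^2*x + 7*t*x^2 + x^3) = x*(t + x)/(8*t^2 + 6*t*x + x^2)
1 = 1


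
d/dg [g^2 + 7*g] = 2*g + 7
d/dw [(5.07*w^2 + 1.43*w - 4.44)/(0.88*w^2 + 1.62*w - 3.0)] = (6.955*w^2 - 22.6056*w + 2.9028)/(0.7744*w^4 + 2.8512*w^3 - 2.6556*w^2 - 9.72*w + 9.0)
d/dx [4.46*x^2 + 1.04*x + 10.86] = 8.92*x + 1.04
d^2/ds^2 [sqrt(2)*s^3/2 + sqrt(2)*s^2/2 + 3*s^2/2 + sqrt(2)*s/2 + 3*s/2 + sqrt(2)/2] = 3*sqrt(2)*s + sqrt(2) + 3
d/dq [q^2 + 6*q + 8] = 2*q + 6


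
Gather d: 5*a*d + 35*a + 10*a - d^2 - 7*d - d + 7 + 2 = 45*a - d^2 + d*(5*a - 8) + 9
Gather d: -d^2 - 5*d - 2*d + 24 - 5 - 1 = -d^2 - 7*d + 18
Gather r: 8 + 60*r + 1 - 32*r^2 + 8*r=-32*r^2 + 68*r + 9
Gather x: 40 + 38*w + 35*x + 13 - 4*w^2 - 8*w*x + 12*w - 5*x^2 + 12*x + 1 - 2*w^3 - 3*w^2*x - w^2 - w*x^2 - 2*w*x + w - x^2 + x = -2*w^3 - 5*w^2 + 51*w + x^2*(-w - 6) + x*(-3*w^2 - 10*w + 48) + 54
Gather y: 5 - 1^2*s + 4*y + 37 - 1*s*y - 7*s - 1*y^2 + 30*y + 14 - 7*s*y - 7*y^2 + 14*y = -8*s - 8*y^2 + y*(48 - 8*s) + 56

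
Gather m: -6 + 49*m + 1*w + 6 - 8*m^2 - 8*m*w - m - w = -8*m^2 + m*(48 - 8*w)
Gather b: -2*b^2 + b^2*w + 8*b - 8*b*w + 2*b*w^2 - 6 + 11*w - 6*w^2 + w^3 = b^2*(w - 2) + b*(2*w^2 - 8*w + 8) + w^3 - 6*w^2 + 11*w - 6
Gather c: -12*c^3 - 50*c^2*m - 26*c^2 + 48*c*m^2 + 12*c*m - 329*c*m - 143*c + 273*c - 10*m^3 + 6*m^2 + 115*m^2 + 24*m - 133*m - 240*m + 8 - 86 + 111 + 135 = -12*c^3 + c^2*(-50*m - 26) + c*(48*m^2 - 317*m + 130) - 10*m^3 + 121*m^2 - 349*m + 168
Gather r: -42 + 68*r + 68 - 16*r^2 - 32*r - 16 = -16*r^2 + 36*r + 10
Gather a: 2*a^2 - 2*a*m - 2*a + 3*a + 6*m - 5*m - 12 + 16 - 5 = 2*a^2 + a*(1 - 2*m) + m - 1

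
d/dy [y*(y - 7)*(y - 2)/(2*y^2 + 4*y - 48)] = (y^4 + 4*y^3 - 104*y^2 + 432*y - 336)/(2*(y^4 + 4*y^3 - 44*y^2 - 96*y + 576))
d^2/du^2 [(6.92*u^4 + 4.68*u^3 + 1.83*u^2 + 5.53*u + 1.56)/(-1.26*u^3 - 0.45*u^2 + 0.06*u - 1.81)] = (2.8421709430404e-14*u^8 - 4.35239999999999*u^6 + 41.0121360000001*u^5 + 44.747964*u^4 + 60.716262*u^3 - 109.901814*u^2 - 43.368642*u - 10.661634)/(2.000376*u^9 + 2.14326*u^8 + 0.479682*u^7 + 8.507673*u^6 + 6.134778*u^5 + 0.283419*u^4 + 12.090222*u^3 + 4.442283*u^2 - 0.589698*u + 5.929741)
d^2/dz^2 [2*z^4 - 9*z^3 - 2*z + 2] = 6*z*(4*z - 9)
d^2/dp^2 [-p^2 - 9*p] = -2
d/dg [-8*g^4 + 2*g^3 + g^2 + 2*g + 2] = -32*g^3 + 6*g^2 + 2*g + 2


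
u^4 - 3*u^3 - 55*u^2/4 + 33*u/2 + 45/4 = (u - 5)*(u - 3/2)*(u + 1/2)*(u + 3)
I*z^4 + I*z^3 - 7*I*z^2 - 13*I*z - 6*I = (z - 3)*(z + 1)*(z + 2)*(I*z + I)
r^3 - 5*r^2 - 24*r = r*(r - 8)*(r + 3)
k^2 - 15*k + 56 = (k - 8)*(k - 7)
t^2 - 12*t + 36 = (t - 6)^2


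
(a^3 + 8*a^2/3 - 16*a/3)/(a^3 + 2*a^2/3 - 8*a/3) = (a + 4)/(a + 2)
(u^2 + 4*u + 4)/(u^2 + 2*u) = (u + 2)/u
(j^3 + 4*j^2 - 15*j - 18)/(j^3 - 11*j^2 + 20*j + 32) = (j^2 + 3*j - 18)/(j^2 - 12*j + 32)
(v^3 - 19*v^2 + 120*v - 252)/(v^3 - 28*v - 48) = (v^2 - 13*v + 42)/(v^2 + 6*v + 8)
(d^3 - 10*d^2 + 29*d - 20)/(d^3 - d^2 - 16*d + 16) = (d - 5)/(d + 4)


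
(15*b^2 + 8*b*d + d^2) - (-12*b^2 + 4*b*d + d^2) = 27*b^2 + 4*b*d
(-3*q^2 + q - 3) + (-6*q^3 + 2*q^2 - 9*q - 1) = -6*q^3 - q^2 - 8*q - 4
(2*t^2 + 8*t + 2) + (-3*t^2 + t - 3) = -t^2 + 9*t - 1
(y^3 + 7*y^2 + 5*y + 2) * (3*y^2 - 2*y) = 3*y^5 + 19*y^4 + y^3 - 4*y^2 - 4*y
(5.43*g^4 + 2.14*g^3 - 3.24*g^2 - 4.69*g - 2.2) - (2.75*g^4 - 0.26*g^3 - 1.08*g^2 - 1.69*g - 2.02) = 2.68*g^4 + 2.4*g^3 - 2.16*g^2 - 3.0*g - 0.18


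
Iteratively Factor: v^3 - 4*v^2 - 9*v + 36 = (v + 3)*(v^2 - 7*v + 12) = (v - 4)*(v + 3)*(v - 3)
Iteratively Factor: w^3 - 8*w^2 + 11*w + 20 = (w - 4)*(w^2 - 4*w - 5) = (w - 4)*(w + 1)*(w - 5)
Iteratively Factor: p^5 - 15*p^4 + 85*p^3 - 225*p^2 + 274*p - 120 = (p - 1)*(p^4 - 14*p^3 + 71*p^2 - 154*p + 120) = (p - 3)*(p - 1)*(p^3 - 11*p^2 + 38*p - 40) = (p - 3)*(p - 2)*(p - 1)*(p^2 - 9*p + 20) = (p - 5)*(p - 3)*(p - 2)*(p - 1)*(p - 4)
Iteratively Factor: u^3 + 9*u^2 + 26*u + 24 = (u + 2)*(u^2 + 7*u + 12) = (u + 2)*(u + 4)*(u + 3)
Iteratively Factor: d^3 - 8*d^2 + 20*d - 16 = (d - 4)*(d^2 - 4*d + 4) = (d - 4)*(d - 2)*(d - 2)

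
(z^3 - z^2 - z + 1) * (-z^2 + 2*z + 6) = -z^5 + 3*z^4 + 5*z^3 - 9*z^2 - 4*z + 6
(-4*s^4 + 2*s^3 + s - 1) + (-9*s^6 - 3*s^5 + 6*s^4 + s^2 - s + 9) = -9*s^6 - 3*s^5 + 2*s^4 + 2*s^3 + s^2 + 8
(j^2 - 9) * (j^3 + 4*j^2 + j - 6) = j^5 + 4*j^4 - 8*j^3 - 42*j^2 - 9*j + 54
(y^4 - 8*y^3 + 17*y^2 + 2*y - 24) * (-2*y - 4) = -2*y^5 + 12*y^4 - 2*y^3 - 72*y^2 + 40*y + 96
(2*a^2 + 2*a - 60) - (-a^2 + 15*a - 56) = 3*a^2 - 13*a - 4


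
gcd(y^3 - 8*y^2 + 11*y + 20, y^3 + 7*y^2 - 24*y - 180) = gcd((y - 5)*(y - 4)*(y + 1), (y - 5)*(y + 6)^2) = y - 5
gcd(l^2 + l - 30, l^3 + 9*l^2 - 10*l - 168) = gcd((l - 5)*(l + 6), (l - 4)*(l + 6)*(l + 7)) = l + 6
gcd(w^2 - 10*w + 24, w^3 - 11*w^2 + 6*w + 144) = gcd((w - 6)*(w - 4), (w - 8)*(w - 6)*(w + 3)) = w - 6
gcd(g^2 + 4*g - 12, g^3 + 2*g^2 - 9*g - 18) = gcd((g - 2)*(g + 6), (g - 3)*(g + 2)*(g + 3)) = 1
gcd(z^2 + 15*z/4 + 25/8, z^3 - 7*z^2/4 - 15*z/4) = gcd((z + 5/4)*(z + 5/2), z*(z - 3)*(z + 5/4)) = z + 5/4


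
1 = 1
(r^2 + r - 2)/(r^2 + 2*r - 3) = (r + 2)/(r + 3)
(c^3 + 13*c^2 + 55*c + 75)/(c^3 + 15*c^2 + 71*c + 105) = (c + 5)/(c + 7)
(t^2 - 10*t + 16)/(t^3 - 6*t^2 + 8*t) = (t - 8)/(t*(t - 4))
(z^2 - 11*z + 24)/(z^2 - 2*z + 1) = (z^2 - 11*z + 24)/(z^2 - 2*z + 1)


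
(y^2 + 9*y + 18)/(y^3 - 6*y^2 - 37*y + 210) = (y + 3)/(y^2 - 12*y + 35)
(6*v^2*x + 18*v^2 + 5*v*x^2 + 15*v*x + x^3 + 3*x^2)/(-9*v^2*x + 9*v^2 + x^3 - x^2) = (2*v*x + 6*v + x^2 + 3*x)/(-3*v*x + 3*v + x^2 - x)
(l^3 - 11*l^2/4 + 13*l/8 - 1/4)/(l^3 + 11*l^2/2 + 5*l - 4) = (4*l^2 - 9*l + 2)/(4*(l^2 + 6*l + 8))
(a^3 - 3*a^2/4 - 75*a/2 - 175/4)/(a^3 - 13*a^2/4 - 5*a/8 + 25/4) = 2*(a^2 - 2*a - 35)/(2*a^2 - 9*a + 10)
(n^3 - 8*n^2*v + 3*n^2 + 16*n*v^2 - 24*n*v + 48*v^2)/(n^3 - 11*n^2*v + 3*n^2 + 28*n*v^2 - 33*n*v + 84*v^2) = (-n + 4*v)/(-n + 7*v)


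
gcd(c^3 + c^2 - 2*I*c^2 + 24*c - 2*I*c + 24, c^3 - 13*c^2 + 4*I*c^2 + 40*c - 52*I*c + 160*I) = c + 4*I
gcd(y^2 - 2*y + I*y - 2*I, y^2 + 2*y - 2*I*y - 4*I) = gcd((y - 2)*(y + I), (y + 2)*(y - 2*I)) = 1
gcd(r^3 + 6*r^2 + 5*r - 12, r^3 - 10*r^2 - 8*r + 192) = r + 4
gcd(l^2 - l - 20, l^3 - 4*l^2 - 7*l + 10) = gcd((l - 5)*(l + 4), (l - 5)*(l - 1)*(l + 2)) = l - 5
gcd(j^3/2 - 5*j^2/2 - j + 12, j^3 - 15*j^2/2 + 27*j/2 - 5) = 1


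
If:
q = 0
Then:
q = 0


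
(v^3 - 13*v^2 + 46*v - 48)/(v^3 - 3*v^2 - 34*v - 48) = (v^2 - 5*v + 6)/(v^2 + 5*v + 6)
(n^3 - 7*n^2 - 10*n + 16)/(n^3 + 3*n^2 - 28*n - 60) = (n^2 - 9*n + 8)/(n^2 + n - 30)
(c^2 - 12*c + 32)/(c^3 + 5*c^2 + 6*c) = (c^2 - 12*c + 32)/(c*(c^2 + 5*c + 6))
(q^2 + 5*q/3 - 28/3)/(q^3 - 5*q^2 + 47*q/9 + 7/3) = 3*(q + 4)/(3*q^2 - 8*q - 3)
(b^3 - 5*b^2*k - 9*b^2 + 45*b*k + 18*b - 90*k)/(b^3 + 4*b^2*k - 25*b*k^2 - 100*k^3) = (b^2 - 9*b + 18)/(b^2 + 9*b*k + 20*k^2)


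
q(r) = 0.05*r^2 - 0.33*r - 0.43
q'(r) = 0.1*r - 0.33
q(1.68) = -0.84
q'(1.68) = -0.16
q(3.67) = -0.97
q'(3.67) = 0.04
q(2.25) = -0.92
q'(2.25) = -0.10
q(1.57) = -0.82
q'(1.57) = -0.17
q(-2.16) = 0.52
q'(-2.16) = -0.55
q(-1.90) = 0.38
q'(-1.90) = -0.52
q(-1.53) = 0.19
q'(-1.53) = -0.48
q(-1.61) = 0.23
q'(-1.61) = -0.49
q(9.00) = 0.65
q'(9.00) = 0.57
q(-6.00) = 3.35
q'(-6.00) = -0.93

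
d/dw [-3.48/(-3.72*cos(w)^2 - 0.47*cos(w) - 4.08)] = (25.8912*cos(w) + 1.6356)*sin(w)/(3.72*cos(w)^2 + 0.47*cos(w) + 4.08)^2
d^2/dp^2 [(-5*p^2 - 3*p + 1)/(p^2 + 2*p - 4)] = 2*(7*p^3 - 57*p^2 - 30*p - 96)/(p^6 + 6*p^5 - 40*p^3 + 96*p - 64)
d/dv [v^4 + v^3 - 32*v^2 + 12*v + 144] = 4*v^3 + 3*v^2 - 64*v + 12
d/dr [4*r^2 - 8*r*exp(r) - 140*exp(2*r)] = -8*r*exp(r) + 8*r - 280*exp(2*r) - 8*exp(r)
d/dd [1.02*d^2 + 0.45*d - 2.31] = 2.04*d + 0.45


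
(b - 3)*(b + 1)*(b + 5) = b^3 + 3*b^2 - 13*b - 15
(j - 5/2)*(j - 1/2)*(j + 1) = j^3 - 2*j^2 - 7*j/4 + 5/4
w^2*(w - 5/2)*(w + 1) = w^4 - 3*w^3/2 - 5*w^2/2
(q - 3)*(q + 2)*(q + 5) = q^3 + 4*q^2 - 11*q - 30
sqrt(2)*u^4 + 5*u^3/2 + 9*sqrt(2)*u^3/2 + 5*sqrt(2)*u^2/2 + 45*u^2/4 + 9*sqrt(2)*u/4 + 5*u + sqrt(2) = (u + 1/2)*(u + 4)*(u + sqrt(2))*(sqrt(2)*u + 1/2)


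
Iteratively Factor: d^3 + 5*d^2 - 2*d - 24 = (d + 3)*(d^2 + 2*d - 8) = (d - 2)*(d + 3)*(d + 4)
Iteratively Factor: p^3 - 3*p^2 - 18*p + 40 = (p - 2)*(p^2 - p - 20) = (p - 5)*(p - 2)*(p + 4)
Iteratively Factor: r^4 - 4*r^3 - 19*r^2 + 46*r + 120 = (r + 2)*(r^3 - 6*r^2 - 7*r + 60) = (r - 4)*(r + 2)*(r^2 - 2*r - 15) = (r - 5)*(r - 4)*(r + 2)*(r + 3)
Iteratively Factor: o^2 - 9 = (o + 3)*(o - 3)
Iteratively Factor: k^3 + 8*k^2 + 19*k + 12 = (k + 3)*(k^2 + 5*k + 4) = (k + 3)*(k + 4)*(k + 1)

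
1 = 1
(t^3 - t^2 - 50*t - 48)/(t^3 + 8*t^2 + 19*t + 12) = (t^2 - 2*t - 48)/(t^2 + 7*t + 12)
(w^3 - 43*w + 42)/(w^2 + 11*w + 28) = (w^2 - 7*w + 6)/(w + 4)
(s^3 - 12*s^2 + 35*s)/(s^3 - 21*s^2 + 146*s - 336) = s*(s - 5)/(s^2 - 14*s + 48)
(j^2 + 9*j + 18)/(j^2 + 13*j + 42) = (j + 3)/(j + 7)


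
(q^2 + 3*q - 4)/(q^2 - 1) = (q + 4)/(q + 1)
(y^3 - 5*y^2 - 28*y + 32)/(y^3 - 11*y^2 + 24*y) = (y^2 + 3*y - 4)/(y*(y - 3))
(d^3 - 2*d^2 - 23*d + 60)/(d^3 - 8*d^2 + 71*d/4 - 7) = 4*(d^2 + 2*d - 15)/(4*d^2 - 16*d + 7)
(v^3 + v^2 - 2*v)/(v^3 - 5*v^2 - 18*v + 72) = v*(v^2 + v - 2)/(v^3 - 5*v^2 - 18*v + 72)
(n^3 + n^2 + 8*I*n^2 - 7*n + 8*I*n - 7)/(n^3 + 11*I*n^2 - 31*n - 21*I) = (n + 1)/(n + 3*I)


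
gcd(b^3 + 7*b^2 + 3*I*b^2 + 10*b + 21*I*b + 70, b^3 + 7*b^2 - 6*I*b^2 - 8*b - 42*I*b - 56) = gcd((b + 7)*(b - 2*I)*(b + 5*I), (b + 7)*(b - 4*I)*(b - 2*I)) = b^2 + b*(7 - 2*I) - 14*I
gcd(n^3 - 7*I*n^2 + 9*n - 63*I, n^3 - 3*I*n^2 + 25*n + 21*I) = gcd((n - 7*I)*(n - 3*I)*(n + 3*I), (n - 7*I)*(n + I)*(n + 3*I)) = n^2 - 4*I*n + 21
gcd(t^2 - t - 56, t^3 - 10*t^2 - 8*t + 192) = t - 8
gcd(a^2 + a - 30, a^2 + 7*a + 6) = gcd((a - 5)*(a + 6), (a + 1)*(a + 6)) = a + 6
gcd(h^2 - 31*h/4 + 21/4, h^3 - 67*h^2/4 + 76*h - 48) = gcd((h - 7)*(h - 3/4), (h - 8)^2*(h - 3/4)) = h - 3/4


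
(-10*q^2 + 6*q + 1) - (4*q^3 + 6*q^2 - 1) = -4*q^3 - 16*q^2 + 6*q + 2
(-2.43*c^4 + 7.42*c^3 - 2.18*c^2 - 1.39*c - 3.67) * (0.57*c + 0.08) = -1.3851*c^5 + 4.035*c^4 - 0.649*c^3 - 0.9667*c^2 - 2.2031*c - 0.2936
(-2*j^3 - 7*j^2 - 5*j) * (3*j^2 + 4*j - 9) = -6*j^5 - 29*j^4 - 25*j^3 + 43*j^2 + 45*j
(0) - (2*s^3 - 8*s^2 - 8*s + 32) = -2*s^3 + 8*s^2 + 8*s - 32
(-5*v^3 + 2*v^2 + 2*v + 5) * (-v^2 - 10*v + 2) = 5*v^5 + 48*v^4 - 32*v^3 - 21*v^2 - 46*v + 10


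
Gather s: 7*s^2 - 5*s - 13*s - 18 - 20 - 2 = 7*s^2 - 18*s - 40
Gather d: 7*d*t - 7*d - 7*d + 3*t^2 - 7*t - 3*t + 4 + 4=d*(7*t - 14) + 3*t^2 - 10*t + 8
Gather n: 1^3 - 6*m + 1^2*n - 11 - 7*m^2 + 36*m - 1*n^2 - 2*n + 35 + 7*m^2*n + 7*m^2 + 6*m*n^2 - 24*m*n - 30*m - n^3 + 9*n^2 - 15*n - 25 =-n^3 + n^2*(6*m + 8) + n*(7*m^2 - 24*m - 16)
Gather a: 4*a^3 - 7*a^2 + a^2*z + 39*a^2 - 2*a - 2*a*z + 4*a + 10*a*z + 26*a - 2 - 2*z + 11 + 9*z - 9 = 4*a^3 + a^2*(z + 32) + a*(8*z + 28) + 7*z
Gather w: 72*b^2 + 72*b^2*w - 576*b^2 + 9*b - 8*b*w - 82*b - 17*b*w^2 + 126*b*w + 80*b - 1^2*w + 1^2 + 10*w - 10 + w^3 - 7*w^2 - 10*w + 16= -504*b^2 + 7*b + w^3 + w^2*(-17*b - 7) + w*(72*b^2 + 118*b - 1) + 7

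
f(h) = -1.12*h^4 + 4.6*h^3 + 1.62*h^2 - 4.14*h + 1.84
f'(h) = -4.48*h^3 + 13.8*h^2 + 3.24*h - 4.14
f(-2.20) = -56.43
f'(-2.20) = 103.23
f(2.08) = 20.67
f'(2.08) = 21.99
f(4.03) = 17.12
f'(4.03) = -60.18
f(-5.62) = -1857.53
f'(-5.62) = 1208.74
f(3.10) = 38.18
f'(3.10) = 5.06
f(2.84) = 35.66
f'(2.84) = 13.75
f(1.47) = 8.64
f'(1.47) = 16.21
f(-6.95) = -4048.48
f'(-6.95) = 2143.86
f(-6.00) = -2360.12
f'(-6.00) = 1440.90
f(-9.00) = -10531.40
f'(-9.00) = 4350.42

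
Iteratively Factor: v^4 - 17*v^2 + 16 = (v - 1)*(v^3 + v^2 - 16*v - 16) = (v - 1)*(v + 4)*(v^2 - 3*v - 4) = (v - 4)*(v - 1)*(v + 4)*(v + 1)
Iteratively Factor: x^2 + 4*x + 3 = (x + 1)*(x + 3)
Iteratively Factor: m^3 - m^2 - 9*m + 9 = (m - 1)*(m^2 - 9) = (m - 1)*(m + 3)*(m - 3)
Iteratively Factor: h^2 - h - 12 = (h + 3)*(h - 4)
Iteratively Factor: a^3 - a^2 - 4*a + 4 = (a - 2)*(a^2 + a - 2) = (a - 2)*(a - 1)*(a + 2)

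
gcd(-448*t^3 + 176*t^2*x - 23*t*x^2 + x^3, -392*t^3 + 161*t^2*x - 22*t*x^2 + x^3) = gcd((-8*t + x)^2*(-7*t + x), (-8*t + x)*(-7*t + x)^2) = 56*t^2 - 15*t*x + x^2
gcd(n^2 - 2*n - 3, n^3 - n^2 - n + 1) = n + 1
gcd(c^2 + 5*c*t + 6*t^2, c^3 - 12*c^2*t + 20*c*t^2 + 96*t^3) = c + 2*t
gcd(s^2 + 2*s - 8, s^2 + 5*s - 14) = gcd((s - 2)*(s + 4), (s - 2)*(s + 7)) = s - 2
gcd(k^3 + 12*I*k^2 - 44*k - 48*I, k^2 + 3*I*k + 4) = k + 4*I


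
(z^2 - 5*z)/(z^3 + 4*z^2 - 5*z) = (z - 5)/(z^2 + 4*z - 5)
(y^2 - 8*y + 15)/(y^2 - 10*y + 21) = (y - 5)/(y - 7)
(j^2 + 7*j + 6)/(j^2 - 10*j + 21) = (j^2 + 7*j + 6)/(j^2 - 10*j + 21)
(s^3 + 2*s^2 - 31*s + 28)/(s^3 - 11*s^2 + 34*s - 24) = (s + 7)/(s - 6)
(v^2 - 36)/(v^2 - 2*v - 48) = (v - 6)/(v - 8)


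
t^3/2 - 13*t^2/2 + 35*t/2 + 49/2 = (t/2 + 1/2)*(t - 7)^2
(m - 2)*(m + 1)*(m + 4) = m^3 + 3*m^2 - 6*m - 8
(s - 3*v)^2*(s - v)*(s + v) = s^4 - 6*s^3*v + 8*s^2*v^2 + 6*s*v^3 - 9*v^4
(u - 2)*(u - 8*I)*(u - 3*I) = u^3 - 2*u^2 - 11*I*u^2 - 24*u + 22*I*u + 48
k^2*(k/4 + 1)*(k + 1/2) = k^4/4 + 9*k^3/8 + k^2/2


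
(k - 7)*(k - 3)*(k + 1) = k^3 - 9*k^2 + 11*k + 21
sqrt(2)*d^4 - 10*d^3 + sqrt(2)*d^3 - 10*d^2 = d^2*(d - 5*sqrt(2))*(sqrt(2)*d + sqrt(2))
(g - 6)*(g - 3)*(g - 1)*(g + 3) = g^4 - 7*g^3 - 3*g^2 + 63*g - 54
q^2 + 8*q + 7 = (q + 1)*(q + 7)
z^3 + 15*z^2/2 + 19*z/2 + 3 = (z + 1/2)*(z + 1)*(z + 6)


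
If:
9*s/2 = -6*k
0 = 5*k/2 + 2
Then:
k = -4/5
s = 16/15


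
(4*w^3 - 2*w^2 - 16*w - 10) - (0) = 4*w^3 - 2*w^2 - 16*w - 10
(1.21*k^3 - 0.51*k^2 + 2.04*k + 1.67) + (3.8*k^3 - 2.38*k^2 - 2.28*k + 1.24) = 5.01*k^3 - 2.89*k^2 - 0.24*k + 2.91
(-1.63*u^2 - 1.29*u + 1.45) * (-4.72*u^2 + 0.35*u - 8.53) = 7.6936*u^4 + 5.5183*u^3 + 6.6084*u^2 + 11.5112*u - 12.3685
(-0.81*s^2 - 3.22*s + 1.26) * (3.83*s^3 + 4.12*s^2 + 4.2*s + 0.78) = -3.1023*s^5 - 15.6698*s^4 - 11.8426*s^3 - 8.9646*s^2 + 2.7804*s + 0.9828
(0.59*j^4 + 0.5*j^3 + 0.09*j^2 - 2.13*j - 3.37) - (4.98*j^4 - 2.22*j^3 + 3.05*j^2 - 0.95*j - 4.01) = -4.39*j^4 + 2.72*j^3 - 2.96*j^2 - 1.18*j + 0.64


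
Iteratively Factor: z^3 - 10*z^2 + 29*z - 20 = (z - 1)*(z^2 - 9*z + 20) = (z - 4)*(z - 1)*(z - 5)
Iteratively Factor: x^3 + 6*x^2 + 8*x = (x)*(x^2 + 6*x + 8) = x*(x + 4)*(x + 2)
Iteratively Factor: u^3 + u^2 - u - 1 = (u + 1)*(u^2 - 1) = (u - 1)*(u + 1)*(u + 1)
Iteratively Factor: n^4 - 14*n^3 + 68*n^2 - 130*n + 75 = (n - 3)*(n^3 - 11*n^2 + 35*n - 25) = (n - 3)*(n - 1)*(n^2 - 10*n + 25) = (n - 5)*(n - 3)*(n - 1)*(n - 5)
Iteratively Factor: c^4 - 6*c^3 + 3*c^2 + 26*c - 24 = (c - 4)*(c^3 - 2*c^2 - 5*c + 6) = (c - 4)*(c - 1)*(c^2 - c - 6) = (c - 4)*(c - 3)*(c - 1)*(c + 2)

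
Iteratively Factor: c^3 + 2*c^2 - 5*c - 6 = (c + 3)*(c^2 - c - 2) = (c - 2)*(c + 3)*(c + 1)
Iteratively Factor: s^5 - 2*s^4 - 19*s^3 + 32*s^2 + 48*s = (s - 4)*(s^4 + 2*s^3 - 11*s^2 - 12*s) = (s - 4)*(s - 3)*(s^3 + 5*s^2 + 4*s) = (s - 4)*(s - 3)*(s + 1)*(s^2 + 4*s) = (s - 4)*(s - 3)*(s + 1)*(s + 4)*(s)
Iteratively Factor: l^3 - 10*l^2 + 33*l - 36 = (l - 3)*(l^2 - 7*l + 12) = (l - 4)*(l - 3)*(l - 3)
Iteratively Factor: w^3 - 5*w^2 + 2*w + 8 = (w + 1)*(w^2 - 6*w + 8) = (w - 2)*(w + 1)*(w - 4)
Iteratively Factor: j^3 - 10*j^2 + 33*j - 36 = (j - 4)*(j^2 - 6*j + 9) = (j - 4)*(j - 3)*(j - 3)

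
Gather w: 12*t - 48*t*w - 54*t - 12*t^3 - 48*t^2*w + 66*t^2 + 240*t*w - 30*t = -12*t^3 + 66*t^2 - 72*t + w*(-48*t^2 + 192*t)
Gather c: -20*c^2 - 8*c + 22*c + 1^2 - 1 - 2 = -20*c^2 + 14*c - 2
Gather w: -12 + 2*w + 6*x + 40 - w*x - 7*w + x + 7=w*(-x - 5) + 7*x + 35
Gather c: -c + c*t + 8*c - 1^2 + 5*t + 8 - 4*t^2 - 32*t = c*(t + 7) - 4*t^2 - 27*t + 7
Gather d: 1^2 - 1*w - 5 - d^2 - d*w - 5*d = -d^2 + d*(-w - 5) - w - 4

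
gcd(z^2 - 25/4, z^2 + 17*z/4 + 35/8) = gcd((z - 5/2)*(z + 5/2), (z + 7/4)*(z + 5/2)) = z + 5/2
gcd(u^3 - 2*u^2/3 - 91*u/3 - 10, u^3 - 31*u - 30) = u^2 - u - 30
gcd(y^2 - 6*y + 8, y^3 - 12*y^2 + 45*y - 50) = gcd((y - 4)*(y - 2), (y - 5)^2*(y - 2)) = y - 2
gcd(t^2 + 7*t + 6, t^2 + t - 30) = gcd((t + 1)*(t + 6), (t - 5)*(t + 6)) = t + 6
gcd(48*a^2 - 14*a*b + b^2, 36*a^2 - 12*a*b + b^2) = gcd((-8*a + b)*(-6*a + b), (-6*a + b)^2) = 6*a - b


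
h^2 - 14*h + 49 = (h - 7)^2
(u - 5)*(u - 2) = u^2 - 7*u + 10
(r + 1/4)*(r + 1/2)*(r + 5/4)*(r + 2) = r^4 + 4*r^3 + 81*r^2/16 + 73*r/32 + 5/16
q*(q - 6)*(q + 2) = q^3 - 4*q^2 - 12*q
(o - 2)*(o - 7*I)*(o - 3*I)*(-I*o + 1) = -I*o^4 - 9*o^3 + 2*I*o^3 + 18*o^2 + 11*I*o^2 - 21*o - 22*I*o + 42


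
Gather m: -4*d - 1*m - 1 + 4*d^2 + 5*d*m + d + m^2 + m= 4*d^2 + 5*d*m - 3*d + m^2 - 1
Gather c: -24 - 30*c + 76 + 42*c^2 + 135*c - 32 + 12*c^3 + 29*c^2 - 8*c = 12*c^3 + 71*c^2 + 97*c + 20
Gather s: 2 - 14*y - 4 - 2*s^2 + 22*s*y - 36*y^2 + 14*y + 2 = -2*s^2 + 22*s*y - 36*y^2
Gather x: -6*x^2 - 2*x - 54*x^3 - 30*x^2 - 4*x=-54*x^3 - 36*x^2 - 6*x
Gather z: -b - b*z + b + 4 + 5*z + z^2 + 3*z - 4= z^2 + z*(8 - b)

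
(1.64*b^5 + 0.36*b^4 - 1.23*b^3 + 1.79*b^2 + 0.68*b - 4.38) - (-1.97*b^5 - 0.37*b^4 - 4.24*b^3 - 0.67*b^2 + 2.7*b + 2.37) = 3.61*b^5 + 0.73*b^4 + 3.01*b^3 + 2.46*b^2 - 2.02*b - 6.75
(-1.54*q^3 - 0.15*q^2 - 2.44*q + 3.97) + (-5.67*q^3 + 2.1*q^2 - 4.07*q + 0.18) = -7.21*q^3 + 1.95*q^2 - 6.51*q + 4.15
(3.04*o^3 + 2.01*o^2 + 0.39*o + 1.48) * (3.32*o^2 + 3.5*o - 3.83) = 10.0928*o^5 + 17.3132*o^4 - 3.3134*o^3 - 1.4197*o^2 + 3.6863*o - 5.6684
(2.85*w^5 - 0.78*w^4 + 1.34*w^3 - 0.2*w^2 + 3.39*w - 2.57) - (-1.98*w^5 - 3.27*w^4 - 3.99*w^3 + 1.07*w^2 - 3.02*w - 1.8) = 4.83*w^5 + 2.49*w^4 + 5.33*w^3 - 1.27*w^2 + 6.41*w - 0.77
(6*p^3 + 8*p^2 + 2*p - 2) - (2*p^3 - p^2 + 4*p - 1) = 4*p^3 + 9*p^2 - 2*p - 1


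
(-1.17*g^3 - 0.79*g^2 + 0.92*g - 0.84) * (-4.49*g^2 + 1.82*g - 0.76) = 5.2533*g^5 + 1.4177*g^4 - 4.6794*g^3 + 6.0464*g^2 - 2.228*g + 0.6384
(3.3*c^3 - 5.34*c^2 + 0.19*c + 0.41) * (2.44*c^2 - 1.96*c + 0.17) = 8.052*c^5 - 19.4976*c^4 + 11.491*c^3 - 0.2798*c^2 - 0.7713*c + 0.0697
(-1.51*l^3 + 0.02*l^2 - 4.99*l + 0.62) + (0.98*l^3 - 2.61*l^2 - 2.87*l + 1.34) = -0.53*l^3 - 2.59*l^2 - 7.86*l + 1.96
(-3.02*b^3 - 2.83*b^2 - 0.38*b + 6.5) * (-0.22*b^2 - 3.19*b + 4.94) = 0.6644*b^5 + 10.2564*b^4 - 5.8075*b^3 - 14.198*b^2 - 22.6122*b + 32.11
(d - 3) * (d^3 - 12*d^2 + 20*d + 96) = d^4 - 15*d^3 + 56*d^2 + 36*d - 288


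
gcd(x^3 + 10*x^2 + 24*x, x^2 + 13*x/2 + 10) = x + 4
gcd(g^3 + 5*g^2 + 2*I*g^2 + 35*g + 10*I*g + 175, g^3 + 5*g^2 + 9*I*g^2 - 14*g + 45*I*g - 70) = g^2 + g*(5 + 7*I) + 35*I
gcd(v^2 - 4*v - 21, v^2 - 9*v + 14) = v - 7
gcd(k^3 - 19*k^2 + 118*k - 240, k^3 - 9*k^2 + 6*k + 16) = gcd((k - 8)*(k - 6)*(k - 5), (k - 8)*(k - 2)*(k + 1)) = k - 8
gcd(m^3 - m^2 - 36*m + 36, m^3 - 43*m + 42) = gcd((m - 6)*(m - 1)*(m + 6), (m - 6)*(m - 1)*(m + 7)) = m^2 - 7*m + 6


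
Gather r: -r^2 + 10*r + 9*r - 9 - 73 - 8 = -r^2 + 19*r - 90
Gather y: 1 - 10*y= 1 - 10*y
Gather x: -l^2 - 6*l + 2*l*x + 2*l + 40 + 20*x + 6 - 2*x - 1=-l^2 - 4*l + x*(2*l + 18) + 45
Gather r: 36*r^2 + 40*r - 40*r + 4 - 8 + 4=36*r^2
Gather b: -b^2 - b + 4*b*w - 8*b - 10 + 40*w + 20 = -b^2 + b*(4*w - 9) + 40*w + 10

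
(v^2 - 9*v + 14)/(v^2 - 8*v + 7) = (v - 2)/(v - 1)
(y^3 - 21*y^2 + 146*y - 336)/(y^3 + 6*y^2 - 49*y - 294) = (y^2 - 14*y + 48)/(y^2 + 13*y + 42)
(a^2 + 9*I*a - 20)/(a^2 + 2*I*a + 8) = (a + 5*I)/(a - 2*I)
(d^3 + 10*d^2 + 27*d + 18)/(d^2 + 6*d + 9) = (d^2 + 7*d + 6)/(d + 3)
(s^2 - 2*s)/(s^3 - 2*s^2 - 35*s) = (2 - s)/(-s^2 + 2*s + 35)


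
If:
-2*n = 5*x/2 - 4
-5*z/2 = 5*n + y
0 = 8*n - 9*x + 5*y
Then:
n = -125*z/98 - 72/49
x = 50*z/49 + 136/49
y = 190*z/49 + 360/49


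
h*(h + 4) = h^2 + 4*h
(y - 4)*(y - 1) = y^2 - 5*y + 4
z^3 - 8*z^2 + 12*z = z*(z - 6)*(z - 2)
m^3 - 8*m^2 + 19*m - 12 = (m - 4)*(m - 3)*(m - 1)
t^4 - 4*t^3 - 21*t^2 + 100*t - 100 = (t - 5)*(t - 2)^2*(t + 5)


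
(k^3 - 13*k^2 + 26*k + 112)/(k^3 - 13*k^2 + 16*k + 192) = (k^2 - 5*k - 14)/(k^2 - 5*k - 24)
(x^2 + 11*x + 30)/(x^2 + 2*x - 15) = (x + 6)/(x - 3)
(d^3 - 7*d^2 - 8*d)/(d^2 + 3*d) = (d^2 - 7*d - 8)/(d + 3)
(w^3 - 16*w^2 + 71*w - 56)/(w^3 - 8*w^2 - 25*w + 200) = (w^2 - 8*w + 7)/(w^2 - 25)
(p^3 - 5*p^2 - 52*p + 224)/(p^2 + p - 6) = (p^3 - 5*p^2 - 52*p + 224)/(p^2 + p - 6)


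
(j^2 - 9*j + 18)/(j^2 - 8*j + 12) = (j - 3)/(j - 2)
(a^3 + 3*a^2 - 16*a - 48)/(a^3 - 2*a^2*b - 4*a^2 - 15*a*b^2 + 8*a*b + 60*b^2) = (a^2 + 7*a + 12)/(a^2 - 2*a*b - 15*b^2)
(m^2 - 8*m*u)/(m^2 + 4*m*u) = (m - 8*u)/(m + 4*u)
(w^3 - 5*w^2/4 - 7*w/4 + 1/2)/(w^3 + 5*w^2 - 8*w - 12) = (w - 1/4)/(w + 6)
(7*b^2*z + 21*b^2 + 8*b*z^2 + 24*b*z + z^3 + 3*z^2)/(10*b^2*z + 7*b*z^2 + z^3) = (7*b^2*z + 21*b^2 + 8*b*z^2 + 24*b*z + z^3 + 3*z^2)/(z*(10*b^2 + 7*b*z + z^2))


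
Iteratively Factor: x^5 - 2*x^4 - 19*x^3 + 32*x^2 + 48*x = (x - 4)*(x^4 + 2*x^3 - 11*x^2 - 12*x) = (x - 4)*(x + 4)*(x^3 - 2*x^2 - 3*x) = x*(x - 4)*(x + 4)*(x^2 - 2*x - 3) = x*(x - 4)*(x - 3)*(x + 4)*(x + 1)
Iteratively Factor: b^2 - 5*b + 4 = (b - 1)*(b - 4)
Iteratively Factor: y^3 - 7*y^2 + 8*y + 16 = (y + 1)*(y^2 - 8*y + 16) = (y - 4)*(y + 1)*(y - 4)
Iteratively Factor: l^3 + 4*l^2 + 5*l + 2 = (l + 2)*(l^2 + 2*l + 1) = (l + 1)*(l + 2)*(l + 1)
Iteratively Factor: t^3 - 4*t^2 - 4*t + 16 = (t - 2)*(t^2 - 2*t - 8) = (t - 2)*(t + 2)*(t - 4)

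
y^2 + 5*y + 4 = (y + 1)*(y + 4)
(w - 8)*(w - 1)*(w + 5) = w^3 - 4*w^2 - 37*w + 40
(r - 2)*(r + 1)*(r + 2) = r^3 + r^2 - 4*r - 4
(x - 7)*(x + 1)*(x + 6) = x^3 - 43*x - 42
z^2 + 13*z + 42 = (z + 6)*(z + 7)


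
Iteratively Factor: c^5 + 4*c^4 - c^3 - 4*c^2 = (c)*(c^4 + 4*c^3 - c^2 - 4*c) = c^2*(c^3 + 4*c^2 - c - 4) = c^2*(c + 1)*(c^2 + 3*c - 4) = c^2*(c - 1)*(c + 1)*(c + 4)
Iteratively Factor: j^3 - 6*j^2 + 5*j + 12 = (j - 4)*(j^2 - 2*j - 3) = (j - 4)*(j + 1)*(j - 3)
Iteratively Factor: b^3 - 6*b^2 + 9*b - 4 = (b - 1)*(b^2 - 5*b + 4) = (b - 4)*(b - 1)*(b - 1)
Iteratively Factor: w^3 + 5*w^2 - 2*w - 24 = (w + 3)*(w^2 + 2*w - 8) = (w + 3)*(w + 4)*(w - 2)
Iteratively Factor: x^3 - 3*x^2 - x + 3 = (x + 1)*(x^2 - 4*x + 3) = (x - 1)*(x + 1)*(x - 3)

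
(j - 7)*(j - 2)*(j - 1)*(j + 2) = j^4 - 8*j^3 + 3*j^2 + 32*j - 28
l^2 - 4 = (l - 2)*(l + 2)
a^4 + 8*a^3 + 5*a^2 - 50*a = a*(a - 2)*(a + 5)^2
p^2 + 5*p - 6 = (p - 1)*(p + 6)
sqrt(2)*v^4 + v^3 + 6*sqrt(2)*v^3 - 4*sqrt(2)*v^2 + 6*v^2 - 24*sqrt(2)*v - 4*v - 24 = (v - 2)*(v + 2)*(v + 6)*(sqrt(2)*v + 1)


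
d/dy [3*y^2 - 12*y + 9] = 6*y - 12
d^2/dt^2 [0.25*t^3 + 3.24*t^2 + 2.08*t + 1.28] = 1.5*t + 6.48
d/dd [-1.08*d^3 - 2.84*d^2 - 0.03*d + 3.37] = -3.24*d^2 - 5.68*d - 0.03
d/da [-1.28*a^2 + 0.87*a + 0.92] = 0.87 - 2.56*a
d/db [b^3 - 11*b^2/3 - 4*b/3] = 3*b^2 - 22*b/3 - 4/3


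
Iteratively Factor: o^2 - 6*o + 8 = (o - 2)*(o - 4)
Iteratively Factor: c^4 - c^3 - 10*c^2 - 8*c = (c + 2)*(c^3 - 3*c^2 - 4*c) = c*(c + 2)*(c^2 - 3*c - 4) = c*(c + 1)*(c + 2)*(c - 4)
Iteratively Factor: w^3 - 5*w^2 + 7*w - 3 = (w - 1)*(w^2 - 4*w + 3) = (w - 1)^2*(w - 3)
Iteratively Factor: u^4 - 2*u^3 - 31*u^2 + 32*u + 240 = (u + 4)*(u^3 - 6*u^2 - 7*u + 60) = (u - 5)*(u + 4)*(u^2 - u - 12) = (u - 5)*(u - 4)*(u + 4)*(u + 3)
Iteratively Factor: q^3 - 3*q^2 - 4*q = (q)*(q^2 - 3*q - 4) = q*(q + 1)*(q - 4)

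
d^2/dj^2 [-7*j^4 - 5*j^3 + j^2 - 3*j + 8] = -84*j^2 - 30*j + 2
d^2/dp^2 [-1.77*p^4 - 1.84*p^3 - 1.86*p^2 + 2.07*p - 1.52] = -21.24*p^2 - 11.04*p - 3.72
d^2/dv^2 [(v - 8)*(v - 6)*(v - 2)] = 6*v - 32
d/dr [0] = 0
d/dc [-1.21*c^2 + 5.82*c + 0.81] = 5.82 - 2.42*c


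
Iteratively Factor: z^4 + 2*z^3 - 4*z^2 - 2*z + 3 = (z - 1)*(z^3 + 3*z^2 - z - 3) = (z - 1)*(z + 3)*(z^2 - 1) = (z - 1)^2*(z + 3)*(z + 1)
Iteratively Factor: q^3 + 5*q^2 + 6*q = (q + 2)*(q^2 + 3*q) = q*(q + 2)*(q + 3)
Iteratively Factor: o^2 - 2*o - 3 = (o + 1)*(o - 3)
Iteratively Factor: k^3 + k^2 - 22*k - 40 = (k + 2)*(k^2 - k - 20) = (k + 2)*(k + 4)*(k - 5)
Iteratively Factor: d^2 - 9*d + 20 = (d - 5)*(d - 4)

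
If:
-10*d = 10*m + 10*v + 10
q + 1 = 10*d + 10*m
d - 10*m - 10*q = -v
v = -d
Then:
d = 6/5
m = -1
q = 1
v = -6/5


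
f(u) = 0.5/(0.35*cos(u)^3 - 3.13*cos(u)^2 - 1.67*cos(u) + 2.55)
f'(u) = 0.5*(1.05*sin(u)*cos(u)^2 - 6.26*sin(u)*cos(u) - 1.67*sin(u))/(0.35*cos(u)^3 - 3.13*cos(u)^2 - 1.67*cos(u) + 2.55)^2 = (0.525*cos(u)^2 - 3.13*cos(u) - 0.835)*sin(u)/(0.35*cos(u)^3 - 3.13*cos(u)^2 - 1.67*cos(u) + 2.55)^2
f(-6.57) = -0.31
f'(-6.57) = 0.36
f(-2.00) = 0.19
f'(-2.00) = -0.07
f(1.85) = 0.18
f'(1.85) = 0.01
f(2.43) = 0.27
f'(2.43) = 0.34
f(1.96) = 0.18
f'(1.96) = 0.05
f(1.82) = 0.18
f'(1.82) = -0.00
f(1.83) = 0.18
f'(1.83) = 0.00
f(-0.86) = 2.22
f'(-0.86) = 39.63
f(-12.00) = -0.57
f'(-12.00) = -2.16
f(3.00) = 0.63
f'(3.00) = 0.62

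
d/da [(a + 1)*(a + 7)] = 2*a + 8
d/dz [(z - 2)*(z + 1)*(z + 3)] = 3*z^2 + 4*z - 5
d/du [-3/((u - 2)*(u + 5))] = 3*(2*u + 3)/((u - 2)^2*(u + 5)^2)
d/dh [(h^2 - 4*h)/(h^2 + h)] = 5/(h^2 + 2*h + 1)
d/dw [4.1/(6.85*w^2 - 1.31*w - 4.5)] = (5.371 - 56.17*w)/(-6.85*w^2 + 1.31*w + 4.5)^2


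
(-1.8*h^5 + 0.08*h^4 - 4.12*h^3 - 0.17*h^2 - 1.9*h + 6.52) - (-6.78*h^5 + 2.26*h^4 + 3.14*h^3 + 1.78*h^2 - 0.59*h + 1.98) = 4.98*h^5 - 2.18*h^4 - 7.26*h^3 - 1.95*h^2 - 1.31*h + 4.54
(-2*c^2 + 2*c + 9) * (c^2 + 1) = -2*c^4 + 2*c^3 + 7*c^2 + 2*c + 9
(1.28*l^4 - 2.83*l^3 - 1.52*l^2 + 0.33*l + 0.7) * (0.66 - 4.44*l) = -5.6832*l^5 + 13.41*l^4 + 4.881*l^3 - 2.4684*l^2 - 2.8902*l + 0.462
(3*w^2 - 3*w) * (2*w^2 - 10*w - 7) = 6*w^4 - 36*w^3 + 9*w^2 + 21*w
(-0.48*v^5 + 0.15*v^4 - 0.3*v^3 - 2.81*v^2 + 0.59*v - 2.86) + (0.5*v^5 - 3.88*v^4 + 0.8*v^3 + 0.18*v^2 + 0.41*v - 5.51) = 0.02*v^5 - 3.73*v^4 + 0.5*v^3 - 2.63*v^2 + 1.0*v - 8.37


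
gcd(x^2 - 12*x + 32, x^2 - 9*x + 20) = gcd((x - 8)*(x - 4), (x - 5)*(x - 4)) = x - 4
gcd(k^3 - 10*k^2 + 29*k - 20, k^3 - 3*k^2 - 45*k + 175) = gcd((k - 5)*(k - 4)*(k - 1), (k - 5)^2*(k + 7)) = k - 5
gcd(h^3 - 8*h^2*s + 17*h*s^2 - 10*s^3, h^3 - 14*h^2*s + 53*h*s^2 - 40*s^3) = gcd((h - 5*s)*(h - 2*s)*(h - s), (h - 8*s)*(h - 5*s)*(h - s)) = h^2 - 6*h*s + 5*s^2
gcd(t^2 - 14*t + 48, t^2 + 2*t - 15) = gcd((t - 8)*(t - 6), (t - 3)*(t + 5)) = 1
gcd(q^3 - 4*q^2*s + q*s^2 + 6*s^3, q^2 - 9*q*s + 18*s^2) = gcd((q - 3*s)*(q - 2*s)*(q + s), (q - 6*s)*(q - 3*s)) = q - 3*s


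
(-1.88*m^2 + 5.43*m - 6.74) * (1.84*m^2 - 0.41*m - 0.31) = -3.4592*m^4 + 10.762*m^3 - 14.0451*m^2 + 1.0801*m + 2.0894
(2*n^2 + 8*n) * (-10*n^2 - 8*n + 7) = -20*n^4 - 96*n^3 - 50*n^2 + 56*n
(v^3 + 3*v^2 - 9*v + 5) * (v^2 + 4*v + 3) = v^5 + 7*v^4 + 6*v^3 - 22*v^2 - 7*v + 15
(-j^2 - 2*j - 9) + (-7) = -j^2 - 2*j - 16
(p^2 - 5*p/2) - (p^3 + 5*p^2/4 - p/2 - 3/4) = -p^3 - p^2/4 - 2*p + 3/4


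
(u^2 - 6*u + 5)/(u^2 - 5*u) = (u - 1)/u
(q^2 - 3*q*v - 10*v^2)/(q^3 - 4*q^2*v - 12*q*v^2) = (q - 5*v)/(q*(q - 6*v))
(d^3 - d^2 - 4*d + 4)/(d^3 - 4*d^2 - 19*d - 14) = (d^2 - 3*d + 2)/(d^2 - 6*d - 7)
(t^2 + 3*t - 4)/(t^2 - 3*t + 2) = (t + 4)/(t - 2)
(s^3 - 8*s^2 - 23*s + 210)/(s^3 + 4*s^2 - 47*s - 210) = (s - 6)/(s + 6)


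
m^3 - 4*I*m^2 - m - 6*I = (m - 3*I)*(m - 2*I)*(m + I)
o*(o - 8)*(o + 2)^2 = o^4 - 4*o^3 - 28*o^2 - 32*o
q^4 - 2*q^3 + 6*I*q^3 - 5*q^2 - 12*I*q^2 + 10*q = q*(q - 2)*(q + I)*(q + 5*I)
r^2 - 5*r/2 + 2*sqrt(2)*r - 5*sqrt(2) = (r - 5/2)*(r + 2*sqrt(2))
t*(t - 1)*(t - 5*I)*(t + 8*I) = t^4 - t^3 + 3*I*t^3 + 40*t^2 - 3*I*t^2 - 40*t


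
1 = 1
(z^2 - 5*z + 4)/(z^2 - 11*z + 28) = (z - 1)/(z - 7)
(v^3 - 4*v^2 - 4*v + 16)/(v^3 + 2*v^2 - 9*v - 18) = (v^2 - 6*v + 8)/(v^2 - 9)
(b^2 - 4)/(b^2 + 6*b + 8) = (b - 2)/(b + 4)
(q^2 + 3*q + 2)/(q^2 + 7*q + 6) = (q + 2)/(q + 6)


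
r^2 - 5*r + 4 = (r - 4)*(r - 1)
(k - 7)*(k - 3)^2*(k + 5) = k^4 - 8*k^3 - 14*k^2 + 192*k - 315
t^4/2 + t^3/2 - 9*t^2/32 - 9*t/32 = t*(t/2 + 1/2)*(t - 3/4)*(t + 3/4)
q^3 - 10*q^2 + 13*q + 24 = (q - 8)*(q - 3)*(q + 1)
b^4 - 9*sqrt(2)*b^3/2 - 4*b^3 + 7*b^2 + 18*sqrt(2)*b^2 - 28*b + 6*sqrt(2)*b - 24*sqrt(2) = (b - 4)*(b - 3*sqrt(2))*(b - 2*sqrt(2))*(b + sqrt(2)/2)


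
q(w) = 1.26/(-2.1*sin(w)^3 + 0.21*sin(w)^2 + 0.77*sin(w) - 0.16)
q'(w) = 1.26*(6.3*sin(w)^2*cos(w) - 0.42*sin(w)*cos(w) - 0.77*cos(w))/(-2.1*sin(w)^3 + 0.21*sin(w)^2 + 0.77*sin(w) - 0.16)^2 = (7.938*sin(w)^2 - 0.5292*sin(w) - 0.9702)*cos(w)/(2.1*sin(w)^3 - 0.21*sin(w)^2 - 0.77*sin(w) + 0.16)^2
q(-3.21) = -11.77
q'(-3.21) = 84.37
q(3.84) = -125.90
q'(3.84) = -20277.79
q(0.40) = 26.42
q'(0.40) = 11.14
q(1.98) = -1.40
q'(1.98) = -2.58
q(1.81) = -1.11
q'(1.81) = -1.10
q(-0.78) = 9.49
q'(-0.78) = 134.13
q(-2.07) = 1.69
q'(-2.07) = -4.82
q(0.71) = -8.37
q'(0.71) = 68.92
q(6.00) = -4.03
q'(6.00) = -1.99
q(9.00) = 27.39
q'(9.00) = -68.83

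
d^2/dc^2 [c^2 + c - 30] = 2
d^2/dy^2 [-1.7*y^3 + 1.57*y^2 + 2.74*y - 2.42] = 3.14 - 10.2*y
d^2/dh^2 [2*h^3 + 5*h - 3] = 12*h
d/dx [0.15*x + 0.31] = 0.150000000000000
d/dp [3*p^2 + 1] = 6*p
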